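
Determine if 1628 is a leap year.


Yes

Rules: divisible by 4 AND (not by 100 OR by 400)
1628 ÷ 4 = 407 exactly → divisible by 4
1628 ÷ 100 = 16 remainder 28 → not divisible by 100
Divisible by 4 but not by 100 → leap year


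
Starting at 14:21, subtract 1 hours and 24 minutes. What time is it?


Start: 861 minutes from midnight
Subtract: 84 minutes
Remaining: 861 - 84 = 777
Hours: 12, Minutes: 57

12:57


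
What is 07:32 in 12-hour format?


7:32 AM

Hour: 7
7 < 12 → AM


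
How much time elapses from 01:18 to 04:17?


End time in minutes: 4×60 + 17 = 257
Start time in minutes: 1×60 + 18 = 78
Difference = 257 - 78 = 179 minutes
= 2 hours 59 minutes

2h 59m


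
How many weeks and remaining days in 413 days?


59 weeks 0 days

Weeks: 413 ÷ 7 = 59 remainder 0


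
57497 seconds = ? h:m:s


15h 58m 17s

Hours: 57497 ÷ 3600 = 15 remainder 3497
Minutes: 3497 ÷ 60 = 58 remainder 17
Seconds: 17


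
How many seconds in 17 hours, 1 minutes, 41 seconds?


61301 seconds

Hours: 17 × 3600 = 61200
Minutes: 1 × 60 = 60
Seconds: 41
Total = 61200 + 60 + 41 = 61301


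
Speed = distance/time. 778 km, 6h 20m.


122.8 km/h

Distance: 778 km
Time: 6h 20m = 380 min = 380/60 = 19/3 hours
Speed = 778 ÷ (19/3) = 778 × 3 / 19 = 2334/19 ≈ 122.8 km/h


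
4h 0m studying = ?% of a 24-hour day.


16.7%

Time: 240 minutes
Day: 1440 minutes
Percentage = (240/1440) × 100 ≈ 16.7%


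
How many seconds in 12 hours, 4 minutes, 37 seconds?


Hours: 12 × 3600 = 43200
Minutes: 4 × 60 = 240
Seconds: 37
Total = 43200 + 240 + 37 = 43477

43477 seconds


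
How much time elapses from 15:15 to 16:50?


End time in minutes: 16×60 + 50 = 1010
Start time in minutes: 15×60 + 15 = 915
Difference = 1010 - 915 = 95 minutes
= 1 hours 35 minutes

1h 35m


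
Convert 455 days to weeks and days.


65 weeks 0 days

Weeks: 455 ÷ 7 = 65 remainder 0


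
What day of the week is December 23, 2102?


Zeller's congruence:
q=23, m=12, k=2, j=21
h = (23 + ⌊13×13/5⌋ + 2 + ⌊2/4⌋ + ⌊21/4⌋ - 2×21) mod 7
= (23 + 33 + 2 + 0 + 5 - 42) mod 7
= 21 mod 7 = 0
h=0 → Saturday

Saturday


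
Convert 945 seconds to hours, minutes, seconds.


Hours: 945 ÷ 3600 = 0 remainder 945
Minutes: 945 ÷ 60 = 15 remainder 45
Seconds: 45

0h 15m 45s


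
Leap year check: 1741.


No

Rules: divisible by 4 AND (not by 100 OR by 400)
1741 ÷ 4 = 435 remainder 1 → not divisible by 4
Not divisible by 4 → not a leap year


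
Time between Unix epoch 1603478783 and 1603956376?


477593 seconds (132.7 hours / 5.53 days)

Difference = 1603956376 - 1603478783 = 477593 seconds
In hours: 477593 / 3600 ≈ 132.7
In days: 477593 / 86400 ≈ 5.53


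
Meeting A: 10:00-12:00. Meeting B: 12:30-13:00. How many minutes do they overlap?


Meeting A: 600-720 (in minutes from midnight)
Meeting B: 750-780
Overlap start = max(600, 750) = 750
Overlap end = min(720, 780) = 720
Overlap = max(0, 720 - 750) = 0 min

0 minutes


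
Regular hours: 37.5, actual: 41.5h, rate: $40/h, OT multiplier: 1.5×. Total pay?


$1740.00

Regular: 37.5h × $40 = $1500.00
Overtime: 41.5 - 37.5 = 4.0h
OT pay: 4.0h × $40 × 1.5 = $240.00
Total = $1500.00 + $240.00 = $1740.00


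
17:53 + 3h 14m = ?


Start: 1073 minutes from midnight
Add: 194 minutes
Total: 1267 minutes
Hours: 1267 ÷ 60 = 21 remainder 7

21:07


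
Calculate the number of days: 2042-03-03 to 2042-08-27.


From March 3, 2042 to August 27, 2042
Rest of March 2042: 31 - 3 = 28
Full months: April 30, May 31, June 30, July 31
Days into August 2042: 27
Total = 28 + 30 + 31 + 30 + 31 + 27 = 177 days

177 days


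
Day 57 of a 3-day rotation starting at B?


Shift A

Shifts: A, B, C
Start: B (index 1)
Day 57: (1 + 57 - 1) mod 3
= 57 mod 3
= 0
Index 0 → shift A


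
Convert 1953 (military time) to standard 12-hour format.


Hour: 19
19 - 12 = 7 → PM

7:53 PM


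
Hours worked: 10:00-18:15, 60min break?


7h 15m (435 minutes)

Total time = (18×60+15) - (10×60+0)
= 1095 - 600 = 495 min
Minus break: 495 - 60 = 435 min
= 7h 15m


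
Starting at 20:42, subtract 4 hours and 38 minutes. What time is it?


16:04

Start: 1242 minutes from midnight
Subtract: 278 minutes
Remaining: 1242 - 278 = 964
Hours: 16, Minutes: 4


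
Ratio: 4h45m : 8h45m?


19:35 (0.54)

Duration 1: 285 minutes
Duration 2: 525 minutes
Ratio = 285:525
GCD = 15
Simplified = 19:35
As a decimal: 19/35 ≈ 0.54


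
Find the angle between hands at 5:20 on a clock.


40.0°

Hour hand = 5×30 + 20×0.5 = 160.0°
Minute hand = 20×6 = 120°
Difference = |160.0 - 120| = 40.0°


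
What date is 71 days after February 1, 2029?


Start: February 1, 2029
Add 71 days
February 1 → March 1: 28 - 1 + 1 = 28 days (71 - 28 = 43 left)
March 1 → April 1: 31 - 1 + 1 = 31 days (43 - 31 = 12 left)
April 1 + 12 = April 13, 2029

April 13, 2029


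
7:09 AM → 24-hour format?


07:09

Input: 7:09 AM
AM hour stays: 7


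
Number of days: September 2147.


30 days

Month: September (month 9)
September has 30 days


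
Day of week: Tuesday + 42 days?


Tuesday

Start: Tuesday (index 1)
(1 + 42) mod 7
= 43 mod 7
= 1
Index 1 → Tuesday


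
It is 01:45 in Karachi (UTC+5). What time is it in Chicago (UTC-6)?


Time difference = UTC-6 - UTC+5 = -11 hours
New hour = (1 -11) mod 24
= -10 mod 24 = 14
Minutes unchanged → 14:45; -10 < 0 → previous day

14:45 (previous day)


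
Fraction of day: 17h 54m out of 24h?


Total minutes: 17×60 + 54 = 1074
Day = 24×60 = 1440 minutes
Fraction = 1074/1440 ≈ 0.7458
As a percentage: 1074/1440 × 100 ≈ 74.58%

0.7458 (74.58%)


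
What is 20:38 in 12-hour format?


8:38 PM

Hour: 20
20 - 12 = 8 → PM


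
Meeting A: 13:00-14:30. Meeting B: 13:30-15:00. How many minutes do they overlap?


Meeting A: 780-870 (in minutes from midnight)
Meeting B: 810-900
Overlap start = max(780, 810) = 810
Overlap end = min(870, 900) = 870
Overlap = max(0, 870 - 810) = 60 min

60 minutes


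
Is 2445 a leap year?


Rules: divisible by 4 AND (not by 100 OR by 400)
2445 ÷ 4 = 611 remainder 1 → not divisible by 4
Not divisible by 4 → not a leap year

No


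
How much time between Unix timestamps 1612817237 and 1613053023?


235786 seconds (65.5 hours / 2.73 days)

Difference = 1613053023 - 1612817237 = 235786 seconds
In hours: 235786 / 3600 ≈ 65.5
In days: 235786 / 86400 ≈ 2.73


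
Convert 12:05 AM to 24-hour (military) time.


00:05

Input: 12:05 AM
12 AM → 00 (midnight)


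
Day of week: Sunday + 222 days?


Start: Sunday (index 6)
(6 + 222) mod 7
= 228 mod 7
= 4
Index 4 → Friday

Friday


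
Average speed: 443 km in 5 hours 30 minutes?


80.5 km/h

Distance: 443 km
Time: 5h 30m = 330 min = 330/60 = 11/2 hours
Speed = 443 ÷ (11/2) = 443 × 2 / 11 = 886/11 ≈ 80.5 km/h


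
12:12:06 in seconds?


43926 seconds

Hours: 12 × 3600 = 43200
Minutes: 12 × 60 = 720
Seconds: 6
Total = 43200 + 720 + 6 = 43926


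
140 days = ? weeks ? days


20 weeks 0 days

Weeks: 140 ÷ 7 = 20 remainder 0


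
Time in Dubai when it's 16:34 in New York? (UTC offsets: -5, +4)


Time difference = UTC+4 - UTC-5 = +9 hours
New hour = (16 + 9) mod 24
= 25 mod 24 = 1
Minutes unchanged → 01:34; 25 ≥ 24 → next day

01:34 (next day)


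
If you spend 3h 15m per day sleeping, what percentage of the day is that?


Time: 195 minutes
Day: 1440 minutes
Percentage = (195/1440) × 100 ≈ 13.5%

13.5%


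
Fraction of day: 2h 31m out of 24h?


Total minutes: 2×60 + 31 = 151
Day = 24×60 = 1440 minutes
Fraction = 151/1440 ≈ 0.1049
As a percentage: 151/1440 × 100 ≈ 10.49%

0.1049 (10.49%)


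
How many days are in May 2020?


31 days

Month: May (month 5)
May has 31 days


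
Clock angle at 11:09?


79.5°

Hour hand = 11×30 + 9×0.5 = 334.5°
Minute hand = 9×6 = 54°
Difference = |334.5 - 54| = 280.5°
Since > 180°: 360 - 280.5 = 79.5°


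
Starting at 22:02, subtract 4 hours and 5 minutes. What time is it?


17:57

Start: 1322 minutes from midnight
Subtract: 245 minutes
Remaining: 1322 - 245 = 1077
Hours: 17, Minutes: 57


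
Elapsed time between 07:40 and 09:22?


End time in minutes: 9×60 + 22 = 562
Start time in minutes: 7×60 + 40 = 460
Difference = 562 - 460 = 102 minutes
= 1 hours 42 minutes

1h 42m


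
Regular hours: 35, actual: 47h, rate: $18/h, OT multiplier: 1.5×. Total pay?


Regular: 35h × $18 = $630.00
Overtime: 47 - 35 = 12h
OT pay: 12h × $18 × 1.5 = $324.00
Total = $630.00 + $324.00 = $954.00

$954.00


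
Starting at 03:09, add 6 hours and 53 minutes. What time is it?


Start: 189 minutes from midnight
Add: 413 minutes
Total: 602 minutes
Hours: 602 ÷ 60 = 10 remainder 2

10:02


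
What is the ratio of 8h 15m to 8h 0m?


Duration 1: 495 minutes
Duration 2: 480 minutes
Ratio = 495:480
GCD = 15
Simplified = 33:32
As a decimal: 33/32 ≈ 1.03

33:32 (1.03)


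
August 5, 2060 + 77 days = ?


Start: August 5, 2060
Add 77 days
August 5 → September 1: 31 - 5 + 1 = 27 days (77 - 27 = 50 left)
September 1 → October 1: 30 - 1 + 1 = 30 days (50 - 30 = 20 left)
October 1 + 20 = October 21, 2060

October 21, 2060


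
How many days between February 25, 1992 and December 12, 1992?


291 days

From February 25, 1992 to December 12, 1992
Rest of February 1992: 29 - 25 = 4
Full months: March 31, April 30, May 31, June 30, July 31, August 31, September 30, October 31, November 30
Days into December 1992: 12
Total = 4 + 31 + 30 + 31 + 30 + 31 + 31 + 30 + 31 + 30 + 12 = 291 days


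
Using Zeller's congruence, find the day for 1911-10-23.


Zeller's congruence:
q=23, m=10, k=11, j=19
h = (23 + ⌊13×11/5⌋ + 11 + ⌊11/4⌋ + ⌊19/4⌋ - 2×19) mod 7
= (23 + 28 + 11 + 2 + 4 - 38) mod 7
= 30 mod 7 = 2
h=2 → Monday

Monday


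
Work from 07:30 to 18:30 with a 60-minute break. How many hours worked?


10h 0m (600 minutes)

Total time = (18×60+30) - (7×60+30)
= 1110 - 450 = 660 min
Minus break: 660 - 60 = 600 min
= 10h 0m


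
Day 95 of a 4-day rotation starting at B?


Shifts: A, B, C, D
Start: B (index 1)
Day 95: (1 + 95 - 1) mod 4
= 95 mod 4
= 3
Index 3 → shift D

Shift D


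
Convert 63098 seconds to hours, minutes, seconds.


Hours: 63098 ÷ 3600 = 17 remainder 1898
Minutes: 1898 ÷ 60 = 31 remainder 38
Seconds: 38

17h 31m 38s


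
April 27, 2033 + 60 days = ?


June 26, 2033

Start: April 27, 2033
Add 60 days
April 27 → May 1: 30 - 27 + 1 = 4 days (60 - 4 = 56 left)
May 1 → June 1: 31 - 1 + 1 = 31 days (56 - 31 = 25 left)
June 1 + 25 = June 26, 2033


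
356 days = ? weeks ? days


50 weeks 6 days

Weeks: 356 ÷ 7 = 50 remainder 6


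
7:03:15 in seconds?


Hours: 7 × 3600 = 25200
Minutes: 3 × 60 = 180
Seconds: 15
Total = 25200 + 180 + 15 = 25395

25395 seconds


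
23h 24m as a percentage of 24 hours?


0.9750 (97.50%)

Total minutes: 23×60 + 24 = 1404
Day = 24×60 = 1440 minutes
Fraction = 1404/1440 = 0.9750
As a percentage: 1404/1440 × 100 = 97.50%


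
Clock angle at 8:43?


3.5°

Hour hand = 8×30 + 43×0.5 = 261.5°
Minute hand = 43×6 = 258°
Difference = |261.5 - 258| = 3.5°


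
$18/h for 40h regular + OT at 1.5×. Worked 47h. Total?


$909.00

Regular: 40h × $18 = $720.00
Overtime: 47 - 40 = 7h
OT pay: 7h × $18 × 1.5 = $189.00
Total = $720.00 + $189.00 = $909.00


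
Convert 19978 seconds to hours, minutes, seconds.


5h 32m 58s

Hours: 19978 ÷ 3600 = 5 remainder 1978
Minutes: 1978 ÷ 60 = 32 remainder 58
Seconds: 58


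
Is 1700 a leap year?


Rules: divisible by 4 AND (not by 100 OR by 400)
1700 ÷ 4 = 425 exactly → divisible by 4
1700 ÷ 100 = 17 exactly → divisible by 100
1700 ÷ 400 = 4 remainder 100 → not divisible by 400
Divisible by 100 but not by 400 → not a leap year

No


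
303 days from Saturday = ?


Start: Saturday (index 5)
(5 + 303) mod 7
= 308 mod 7
= 0
Index 0 → Monday

Monday


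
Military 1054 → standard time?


10:54 AM

Hour: 10
10 < 12 → AM


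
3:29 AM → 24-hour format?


03:29

Input: 3:29 AM
AM hour stays: 3


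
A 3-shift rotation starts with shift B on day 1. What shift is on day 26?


Shifts: A, B, C
Start: B (index 1)
Day 26: (1 + 26 - 1) mod 3
= 26 mod 3
= 2
Index 2 → shift C

Shift C


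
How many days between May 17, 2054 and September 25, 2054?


From May 17, 2054 to September 25, 2054
Rest of May 2054: 31 - 17 = 14
Full months: June 30, July 31, August 31
Days into September 2054: 25
Total = 14 + 30 + 31 + 31 + 25 = 131 days

131 days


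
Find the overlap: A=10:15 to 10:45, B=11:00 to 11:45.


0 minutes

Meeting A: 615-645 (in minutes from midnight)
Meeting B: 660-705
Overlap start = max(615, 660) = 660
Overlap end = min(645, 705) = 645
Overlap = max(0, 645 - 660) = 0 min


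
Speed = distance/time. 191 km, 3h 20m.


Distance: 191 km
Time: 3h 20m = 200 min = 200/60 = 10/3 hours
Speed = 191 ÷ (10/3) = 191 × 3 / 10 = 573/10 = 57.3 km/h

57.3 km/h


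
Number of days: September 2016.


Month: September (month 9)
September has 30 days

30 days


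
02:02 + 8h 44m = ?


10:46

Start: 122 minutes from midnight
Add: 524 minutes
Total: 646 minutes
Hours: 646 ÷ 60 = 10 remainder 46


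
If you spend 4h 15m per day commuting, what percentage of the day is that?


Time: 255 minutes
Day: 1440 minutes
Percentage = (255/1440) × 100 ≈ 17.7%

17.7%


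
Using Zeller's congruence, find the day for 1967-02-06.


Monday

Zeller's congruence:
q=6, m=14, k=66, j=19
h = (6 + ⌊13×15/5⌋ + 66 + ⌊66/4⌋ + ⌊19/4⌋ - 2×19) mod 7
= (6 + 39 + 66 + 16 + 4 - 38) mod 7
= 93 mod 7 = 2
h=2 → Monday


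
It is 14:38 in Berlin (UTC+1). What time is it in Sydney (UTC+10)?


23:38

Time difference = UTC+10 - UTC+1 = +9 hours
New hour = (14 + 9) mod 24
= 23 mod 24 = 23
Minutes unchanged → 23:38


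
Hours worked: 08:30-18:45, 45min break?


9h 30m (570 minutes)

Total time = (18×60+45) - (8×60+30)
= 1125 - 510 = 615 min
Minus break: 615 - 45 = 570 min
= 9h 30m


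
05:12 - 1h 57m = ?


Start: 312 minutes from midnight
Subtract: 117 minutes
Remaining: 312 - 117 = 195
Hours: 3, Minutes: 15

03:15


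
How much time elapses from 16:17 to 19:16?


End time in minutes: 19×60 + 16 = 1156
Start time in minutes: 16×60 + 17 = 977
Difference = 1156 - 977 = 179 minutes
= 2 hours 59 minutes

2h 59m


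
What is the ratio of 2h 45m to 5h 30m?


Duration 1: 165 minutes
Duration 2: 330 minutes
Ratio = 165:330
GCD = 165
Simplified = 1:2
As a decimal: 1/2 = 0.50

1:2 (0.50)


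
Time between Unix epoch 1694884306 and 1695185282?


Difference = 1695185282 - 1694884306 = 300976 seconds
In hours: 300976 / 3600 ≈ 83.6
In days: 300976 / 86400 ≈ 3.48

300976 seconds (83.6 hours / 3.48 days)


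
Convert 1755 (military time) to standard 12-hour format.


5:55 PM

Hour: 17
17 - 12 = 5 → PM


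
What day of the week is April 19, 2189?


Sunday

Zeller's congruence:
q=19, m=4, k=89, j=21
h = (19 + ⌊13×5/5⌋ + 89 + ⌊89/4⌋ + ⌊21/4⌋ - 2×21) mod 7
= (19 + 13 + 89 + 22 + 5 - 42) mod 7
= 106 mod 7 = 1
h=1 → Sunday


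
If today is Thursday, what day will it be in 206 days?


Sunday

Start: Thursday (index 3)
(3 + 206) mod 7
= 209 mod 7
= 6
Index 6 → Sunday


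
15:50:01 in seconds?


57001 seconds

Hours: 15 × 3600 = 54000
Minutes: 50 × 60 = 3000
Seconds: 1
Total = 54000 + 3000 + 1 = 57001


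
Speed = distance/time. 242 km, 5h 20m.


Distance: 242 km
Time: 5h 20m = 320 min = 320/60 = 16/3 hours
Speed = 242 ÷ (16/3) = 242 × 3 / 16 = 726/16 ≈ 45.4 km/h

45.4 km/h


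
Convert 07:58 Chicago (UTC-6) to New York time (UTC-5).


Time difference = UTC-5 - UTC-6 = +1 hours
New hour = (7 + 1) mod 24
= 8 mod 24 = 8
Minutes unchanged → 08:58

08:58


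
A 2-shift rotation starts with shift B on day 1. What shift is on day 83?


Shifts: A, B
Start: B (index 1)
Day 83: (1 + 83 - 1) mod 2
= 83 mod 2
= 1
Index 1 → shift B

Shift B


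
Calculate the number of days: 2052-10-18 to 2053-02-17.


From October 18, 2052 to February 17, 2053
Rest of October 2052: 31 - 18 = 13
Full months: November 30, December 31, January 31
Days into February 2053: 17
Total = 13 + 30 + 31 + 31 + 17 = 122 days

122 days


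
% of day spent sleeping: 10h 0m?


Time: 600 minutes
Day: 1440 minutes
Percentage = (600/1440) × 100 ≈ 41.7%

41.7%


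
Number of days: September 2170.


30 days

Month: September (month 9)
September has 30 days


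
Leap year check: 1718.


No

Rules: divisible by 4 AND (not by 100 OR by 400)
1718 ÷ 4 = 429 remainder 2 → not divisible by 4
Not divisible by 4 → not a leap year


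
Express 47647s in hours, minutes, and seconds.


13h 14m 7s

Hours: 47647 ÷ 3600 = 13 remainder 847
Minutes: 847 ÷ 60 = 14 remainder 7
Seconds: 7


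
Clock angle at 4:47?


Hour hand = 4×30 + 47×0.5 = 143.5°
Minute hand = 47×6 = 282°
Difference = |143.5 - 282| = 138.5°

138.5°


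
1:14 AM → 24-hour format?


Input: 1:14 AM
AM hour stays: 1

01:14


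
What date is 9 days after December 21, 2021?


Start: December 21, 2021
Add 9 days
December 21 + 9 = December 30, 2021

December 30, 2021


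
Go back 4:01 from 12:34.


Start: 754 minutes from midnight
Subtract: 241 minutes
Remaining: 754 - 241 = 513
Hours: 8, Minutes: 33

08:33


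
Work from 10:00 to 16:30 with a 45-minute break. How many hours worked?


Total time = (16×60+30) - (10×60+0)
= 990 - 600 = 390 min
Minus break: 390 - 45 = 345 min
= 5h 45m

5h 45m (345 minutes)


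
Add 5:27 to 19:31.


Start: 1171 minutes from midnight
Add: 327 minutes
Total: 1498 minutes
Hours: 1498 ÷ 60 = 24 remainder 58
24 ≥ 24 → 24 - 24 = 0 (next day)

00:58 (next day)


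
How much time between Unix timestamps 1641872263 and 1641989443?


117180 seconds (32.6 hours / 1.36 days)

Difference = 1641989443 - 1641872263 = 117180 seconds
In hours: 117180 / 3600 ≈ 32.6
In days: 117180 / 86400 ≈ 1.36


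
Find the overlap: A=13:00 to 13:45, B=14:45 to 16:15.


0 minutes

Meeting A: 780-825 (in minutes from midnight)
Meeting B: 885-975
Overlap start = max(780, 885) = 885
Overlap end = min(825, 975) = 825
Overlap = max(0, 825 - 885) = 0 min


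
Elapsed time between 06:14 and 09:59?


3h 45m

End time in minutes: 9×60 + 59 = 599
Start time in minutes: 6×60 + 14 = 374
Difference = 599 - 374 = 225 minutes
= 3 hours 45 minutes


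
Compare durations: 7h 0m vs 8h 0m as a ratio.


7:8 (0.88)

Duration 1: 420 minutes
Duration 2: 480 minutes
Ratio = 420:480
GCD = 60
Simplified = 7:8
As a decimal: 7/8 ≈ 0.88


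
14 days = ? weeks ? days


Weeks: 14 ÷ 7 = 2 remainder 0

2 weeks 0 days


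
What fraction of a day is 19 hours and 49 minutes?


0.8257 (82.57%)

Total minutes: 19×60 + 49 = 1189
Day = 24×60 = 1440 minutes
Fraction = 1189/1440 ≈ 0.8257
As a percentage: 1189/1440 × 100 ≈ 82.57%


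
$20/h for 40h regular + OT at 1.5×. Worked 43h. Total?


Regular: 40h × $20 = $800.00
Overtime: 43 - 40 = 3h
OT pay: 3h × $20 × 1.5 = $90.00
Total = $800.00 + $90.00 = $890.00

$890.00


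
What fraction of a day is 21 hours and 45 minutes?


0.9063 (90.63%)

Total minutes: 21×60 + 45 = 1305
Day = 24×60 = 1440 minutes
Fraction = 1305/1440 ≈ 0.9063
As a percentage: 1305/1440 × 100 ≈ 90.63%


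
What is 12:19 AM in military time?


Input: 12:19 AM
12 AM → 00 (midnight)

00:19


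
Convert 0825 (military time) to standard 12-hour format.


8:25 AM

Hour: 8
8 < 12 → AM


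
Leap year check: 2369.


No

Rules: divisible by 4 AND (not by 100 OR by 400)
2369 ÷ 4 = 592 remainder 1 → not divisible by 4
Not divisible by 4 → not a leap year


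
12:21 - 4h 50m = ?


07:31

Start: 741 minutes from midnight
Subtract: 290 minutes
Remaining: 741 - 290 = 451
Hours: 7, Minutes: 31


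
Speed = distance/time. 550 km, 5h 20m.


Distance: 550 km
Time: 5h 20m = 320 min = 320/60 = 16/3 hours
Speed = 550 ÷ (16/3) = 550 × 3 / 16 = 1650/16 ≈ 103.1 km/h

103.1 km/h


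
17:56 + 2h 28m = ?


20:24

Start: 1076 minutes from midnight
Add: 148 minutes
Total: 1224 minutes
Hours: 1224 ÷ 60 = 20 remainder 24


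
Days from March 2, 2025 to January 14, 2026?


From March 2, 2025 to January 14, 2026
Rest of March 2025: 31 - 2 = 29
Full months: April 30, May 31, June 30, July 31, August 31, September 30, October 31, November 30, December 31
Days into January 2026: 14
Total = 29 + 30 + 31 + 30 + 31 + 31 + 30 + 31 + 30 + 31 + 14 = 318 days

318 days


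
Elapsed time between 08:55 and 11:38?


2h 43m

End time in minutes: 11×60 + 38 = 698
Start time in minutes: 8×60 + 55 = 535
Difference = 698 - 535 = 163 minutes
= 2 hours 43 minutes


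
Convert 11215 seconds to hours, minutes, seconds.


Hours: 11215 ÷ 3600 = 3 remainder 415
Minutes: 415 ÷ 60 = 6 remainder 55
Seconds: 55

3h 6m 55s


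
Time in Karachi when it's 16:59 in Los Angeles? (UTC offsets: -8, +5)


05:59 (next day)

Time difference = UTC+5 - UTC-8 = +13 hours
New hour = (16 + 13) mod 24
= 29 mod 24 = 5
Minutes unchanged → 05:59; 29 ≥ 24 → next day


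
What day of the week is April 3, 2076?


Friday

Zeller's congruence:
q=3, m=4, k=76, j=20
h = (3 + ⌊13×5/5⌋ + 76 + ⌊76/4⌋ + ⌊20/4⌋ - 2×20) mod 7
= (3 + 13 + 76 + 19 + 5 - 40) mod 7
= 76 mod 7 = 6
h=6 → Friday


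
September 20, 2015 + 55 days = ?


Start: September 20, 2015
Add 55 days
September 20 → October 1: 30 - 20 + 1 = 11 days (55 - 11 = 44 left)
October 1 → November 1: 31 - 1 + 1 = 31 days (44 - 31 = 13 left)
November 1 + 13 = November 14, 2015

November 14, 2015


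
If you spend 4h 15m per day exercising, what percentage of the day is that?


Time: 255 minutes
Day: 1440 minutes
Percentage = (255/1440) × 100 ≈ 17.7%

17.7%


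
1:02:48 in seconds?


Hours: 1 × 3600 = 3600
Minutes: 2 × 60 = 120
Seconds: 48
Total = 3600 + 120 + 48 = 3768

3768 seconds


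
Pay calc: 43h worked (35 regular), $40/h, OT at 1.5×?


$1880.00

Regular: 35h × $40 = $1400.00
Overtime: 43 - 35 = 8h
OT pay: 8h × $40 × 1.5 = $480.00
Total = $1400.00 + $480.00 = $1880.00


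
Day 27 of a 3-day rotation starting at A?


Shift C

Shifts: A, B, C
Start: A (index 0)
Day 27: (0 + 27 - 1) mod 3
= 26 mod 3
= 2
Index 2 → shift C


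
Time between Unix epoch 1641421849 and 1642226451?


Difference = 1642226451 - 1641421849 = 804602 seconds
In hours: 804602 / 3600 ≈ 223.5
In days: 804602 / 86400 ≈ 9.31

804602 seconds (223.5 hours / 9.31 days)


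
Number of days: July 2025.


Month: July (month 7)
July has 31 days

31 days


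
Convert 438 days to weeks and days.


62 weeks 4 days

Weeks: 438 ÷ 7 = 62 remainder 4


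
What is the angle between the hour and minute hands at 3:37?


113.5°

Hour hand = 3×30 + 37×0.5 = 108.5°
Minute hand = 37×6 = 222°
Difference = |108.5 - 222| = 113.5°


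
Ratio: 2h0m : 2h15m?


Duration 1: 120 minutes
Duration 2: 135 minutes
Ratio = 120:135
GCD = 15
Simplified = 8:9
As a decimal: 8/9 ≈ 0.89

8:9 (0.89)


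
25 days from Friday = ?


Tuesday

Start: Friday (index 4)
(4 + 25) mod 7
= 29 mod 7
= 1
Index 1 → Tuesday


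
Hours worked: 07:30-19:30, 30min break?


Total time = (19×60+30) - (7×60+30)
= 1170 - 450 = 720 min
Minus break: 720 - 30 = 690 min
= 11h 30m

11h 30m (690 minutes)


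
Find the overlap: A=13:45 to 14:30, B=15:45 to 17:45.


0 minutes

Meeting A: 825-870 (in minutes from midnight)
Meeting B: 945-1065
Overlap start = max(825, 945) = 945
Overlap end = min(870, 1065) = 870
Overlap = max(0, 870 - 945) = 0 min


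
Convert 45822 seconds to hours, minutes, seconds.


Hours: 45822 ÷ 3600 = 12 remainder 2622
Minutes: 2622 ÷ 60 = 43 remainder 42
Seconds: 42

12h 43m 42s


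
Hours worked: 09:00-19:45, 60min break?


9h 45m (585 minutes)

Total time = (19×60+45) - (9×60+0)
= 1185 - 540 = 645 min
Minus break: 645 - 60 = 585 min
= 9h 45m


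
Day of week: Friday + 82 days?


Start: Friday (index 4)
(4 + 82) mod 7
= 86 mod 7
= 2
Index 2 → Wednesday

Wednesday


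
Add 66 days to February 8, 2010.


Start: February 8, 2010
Add 66 days
February 8 → March 1: 28 - 8 + 1 = 21 days (66 - 21 = 45 left)
March 1 → April 1: 31 - 1 + 1 = 31 days (45 - 31 = 14 left)
April 1 + 14 = April 15, 2010

April 15, 2010


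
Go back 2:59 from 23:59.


Start: 1439 minutes from midnight
Subtract: 179 minutes
Remaining: 1439 - 179 = 1260
Hours: 21, Minutes: 0

21:00


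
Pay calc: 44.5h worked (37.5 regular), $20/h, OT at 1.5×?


$960.00

Regular: 37.5h × $20 = $750.00
Overtime: 44.5 - 37.5 = 7.0h
OT pay: 7.0h × $20 × 1.5 = $210.00
Total = $750.00 + $210.00 = $960.00


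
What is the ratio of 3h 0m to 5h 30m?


6:11 (0.55)

Duration 1: 180 minutes
Duration 2: 330 minutes
Ratio = 180:330
GCD = 30
Simplified = 6:11
As a decimal: 6/11 ≈ 0.55


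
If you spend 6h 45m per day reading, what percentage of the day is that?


28.1%

Time: 405 minutes
Day: 1440 minutes
Percentage = (405/1440) × 100 ≈ 28.1%


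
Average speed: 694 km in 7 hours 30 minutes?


Distance: 694 km
Time: 7h 30m = 450 min = 450/60 = 15/2 hours
Speed = 694 ÷ (15/2) = 694 × 2 / 15 = 1388/15 ≈ 92.5 km/h

92.5 km/h


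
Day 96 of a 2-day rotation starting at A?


Shift B

Shifts: A, B
Start: A (index 0)
Day 96: (0 + 96 - 1) mod 2
= 95 mod 2
= 1
Index 1 → shift B


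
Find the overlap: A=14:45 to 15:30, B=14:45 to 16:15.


Meeting A: 885-930 (in minutes from midnight)
Meeting B: 885-975
Overlap start = max(885, 885) = 885
Overlap end = min(930, 975) = 930
Overlap = max(0, 930 - 885) = 45 min

45 minutes


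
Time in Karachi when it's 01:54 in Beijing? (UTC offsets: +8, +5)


22:54 (previous day)

Time difference = UTC+5 - UTC+8 = -3 hours
New hour = (1 -3) mod 24
= -2 mod 24 = 22
Minutes unchanged → 22:54; -2 < 0 → previous day


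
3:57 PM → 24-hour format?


Input: 3:57 PM
PM: 3 + 12 = 15

15:57


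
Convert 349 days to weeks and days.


49 weeks 6 days

Weeks: 349 ÷ 7 = 49 remainder 6


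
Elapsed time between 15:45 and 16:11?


End time in minutes: 16×60 + 11 = 971
Start time in minutes: 15×60 + 45 = 945
Difference = 971 - 945 = 26 minutes
= 0 hours 26 minutes

0h 26m


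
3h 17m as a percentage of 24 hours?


0.1368 (13.68%)

Total minutes: 3×60 + 17 = 197
Day = 24×60 = 1440 minutes
Fraction = 197/1440 ≈ 0.1368
As a percentage: 197/1440 × 100 ≈ 13.68%


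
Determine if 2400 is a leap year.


Yes

Rules: divisible by 4 AND (not by 100 OR by 400)
2400 ÷ 4 = 600 exactly → divisible by 4
2400 ÷ 100 = 24 exactly → divisible by 100
2400 ÷ 400 = 6 exactly → divisible by 400
Divisible by 400 → leap year


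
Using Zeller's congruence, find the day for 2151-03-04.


Zeller's congruence:
q=4, m=3, k=51, j=21
h = (4 + ⌊13×4/5⌋ + 51 + ⌊51/4⌋ + ⌊21/4⌋ - 2×21) mod 7
= (4 + 10 + 51 + 12 + 5 - 42) mod 7
= 40 mod 7 = 5
h=5 → Thursday

Thursday


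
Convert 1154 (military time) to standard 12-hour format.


Hour: 11
11 < 12 → AM

11:54 AM


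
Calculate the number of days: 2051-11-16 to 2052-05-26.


From November 16, 2051 to May 26, 2052
Rest of November 2051: 30 - 16 = 14
Full months: December 31, January 31, February 2052 29, March 31, April 30
Days into May 2052: 26
Total = 14 + 31 + 31 + 29 + 31 + 30 + 26 = 192 days

192 days


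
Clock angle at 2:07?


21.5°

Hour hand = 2×30 + 7×0.5 = 63.5°
Minute hand = 7×6 = 42°
Difference = |63.5 - 42| = 21.5°


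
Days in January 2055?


Month: January (month 1)
January has 31 days

31 days


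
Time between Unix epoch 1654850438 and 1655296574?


446136 seconds (123.9 hours / 5.16 days)

Difference = 1655296574 - 1654850438 = 446136 seconds
In hours: 446136 / 3600 ≈ 123.9
In days: 446136 / 86400 ≈ 5.16


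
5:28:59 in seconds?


Hours: 5 × 3600 = 18000
Minutes: 28 × 60 = 1680
Seconds: 59
Total = 18000 + 1680 + 59 = 19739

19739 seconds


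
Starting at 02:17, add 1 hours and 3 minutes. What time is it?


Start: 137 minutes from midnight
Add: 63 minutes
Total: 200 minutes
Hours: 200 ÷ 60 = 3 remainder 20

03:20


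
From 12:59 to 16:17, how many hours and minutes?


End time in minutes: 16×60 + 17 = 977
Start time in minutes: 12×60 + 59 = 779
Difference = 977 - 779 = 198 minutes
= 3 hours 18 minutes

3h 18m


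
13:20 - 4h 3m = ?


Start: 800 minutes from midnight
Subtract: 243 minutes
Remaining: 800 - 243 = 557
Hours: 9, Minutes: 17

09:17


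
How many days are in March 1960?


Month: March (month 3)
March has 31 days

31 days


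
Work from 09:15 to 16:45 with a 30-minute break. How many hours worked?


Total time = (16×60+45) - (9×60+15)
= 1005 - 555 = 450 min
Minus break: 450 - 30 = 420 min
= 7h 0m

7h 0m (420 minutes)


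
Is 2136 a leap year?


Yes

Rules: divisible by 4 AND (not by 100 OR by 400)
2136 ÷ 4 = 534 exactly → divisible by 4
2136 ÷ 100 = 21 remainder 36 → not divisible by 100
Divisible by 4 but not by 100 → leap year


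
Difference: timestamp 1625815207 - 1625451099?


Difference = 1625815207 - 1625451099 = 364108 seconds
In hours: 364108 / 3600 ≈ 101.1
In days: 364108 / 86400 ≈ 4.21

364108 seconds (101.1 hours / 4.21 days)


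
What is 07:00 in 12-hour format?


Hour: 7
7 < 12 → AM

7:00 AM


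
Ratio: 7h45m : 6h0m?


Duration 1: 465 minutes
Duration 2: 360 minutes
Ratio = 465:360
GCD = 15
Simplified = 31:24
As a decimal: 31/24 ≈ 1.29

31:24 (1.29)


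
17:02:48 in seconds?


61368 seconds

Hours: 17 × 3600 = 61200
Minutes: 2 × 60 = 120
Seconds: 48
Total = 61200 + 120 + 48 = 61368


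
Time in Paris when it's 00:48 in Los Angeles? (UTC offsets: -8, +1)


Time difference = UTC+1 - UTC-8 = +9 hours
New hour = (0 + 9) mod 24
= 9 mod 24 = 9
Minutes unchanged → 09:48

09:48


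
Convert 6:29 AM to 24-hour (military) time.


06:29

Input: 6:29 AM
AM hour stays: 6


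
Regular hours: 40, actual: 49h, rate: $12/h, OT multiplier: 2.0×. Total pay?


Regular: 40h × $12 = $480.00
Overtime: 49 - 40 = 9h
OT pay: 9h × $12 × 2.0 = $216.00
Total = $480.00 + $216.00 = $696.00

$696.00


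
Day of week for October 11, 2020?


Zeller's congruence:
q=11, m=10, k=20, j=20
h = (11 + ⌊13×11/5⌋ + 20 + ⌊20/4⌋ + ⌊20/4⌋ - 2×20) mod 7
= (11 + 28 + 20 + 5 + 5 - 40) mod 7
= 29 mod 7 = 1
h=1 → Sunday

Sunday


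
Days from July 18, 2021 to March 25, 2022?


From July 18, 2021 to March 25, 2022
Rest of July 2021: 31 - 18 = 13
Full months: August 31, September 30, October 31, November 30, December 31, January 31, February 2022 28
Days into March 2022: 25
Total = 13 + 31 + 30 + 31 + 30 + 31 + 31 + 28 + 25 = 250 days

250 days


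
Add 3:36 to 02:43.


06:19

Start: 163 minutes from midnight
Add: 216 minutes
Total: 379 minutes
Hours: 379 ÷ 60 = 6 remainder 19


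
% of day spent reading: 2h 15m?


Time: 135 minutes
Day: 1440 minutes
Percentage = (135/1440) × 100 ≈ 9.4%

9.4%


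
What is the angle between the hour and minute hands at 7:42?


21.0°

Hour hand = 7×30 + 42×0.5 = 231.0°
Minute hand = 42×6 = 252°
Difference = |231.0 - 252| = 21.0°


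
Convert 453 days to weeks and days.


Weeks: 453 ÷ 7 = 64 remainder 5

64 weeks 5 days


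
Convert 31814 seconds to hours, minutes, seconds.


Hours: 31814 ÷ 3600 = 8 remainder 3014
Minutes: 3014 ÷ 60 = 50 remainder 14
Seconds: 14

8h 50m 14s


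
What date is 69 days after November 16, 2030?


January 24, 2031

Start: November 16, 2030
Add 69 days
November 16 → December 1: 30 - 16 + 1 = 15 days (69 - 15 = 54 left)
December 1 → January 1: 31 - 1 + 1 = 31 days (54 - 31 = 23 left)
January 1 + 23 = January 24, 2031


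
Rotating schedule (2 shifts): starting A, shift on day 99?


Shifts: A, B
Start: A (index 0)
Day 99: (0 + 99 - 1) mod 2
= 98 mod 2
= 0
Index 0 → shift A

Shift A


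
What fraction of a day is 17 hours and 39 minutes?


Total minutes: 17×60 + 39 = 1059
Day = 24×60 = 1440 minutes
Fraction = 1059/1440 ≈ 0.7354
As a percentage: 1059/1440 × 100 ≈ 73.54%

0.7354 (73.54%)


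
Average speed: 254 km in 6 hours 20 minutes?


Distance: 254 km
Time: 6h 20m = 380 min = 380/60 = 19/3 hours
Speed = 254 ÷ (19/3) = 254 × 3 / 19 = 762/19 ≈ 40.1 km/h

40.1 km/h


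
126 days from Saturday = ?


Saturday

Start: Saturday (index 5)
(5 + 126) mod 7
= 131 mod 7
= 5
Index 5 → Saturday


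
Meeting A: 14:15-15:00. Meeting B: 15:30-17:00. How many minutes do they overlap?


Meeting A: 855-900 (in minutes from midnight)
Meeting B: 930-1020
Overlap start = max(855, 930) = 930
Overlap end = min(900, 1020) = 900
Overlap = max(0, 900 - 930) = 0 min

0 minutes


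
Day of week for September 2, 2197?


Saturday

Zeller's congruence:
q=2, m=9, k=97, j=21
h = (2 + ⌊13×10/5⌋ + 97 + ⌊97/4⌋ + ⌊21/4⌋ - 2×21) mod 7
= (2 + 26 + 97 + 24 + 5 - 42) mod 7
= 112 mod 7 = 0
h=0 → Saturday


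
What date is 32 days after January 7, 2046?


Start: January 7, 2046
Add 32 days
January 7 → February 1: 31 - 7 + 1 = 25 days (32 - 25 = 7 left)
February 1 + 7 = February 8, 2046

February 8, 2046


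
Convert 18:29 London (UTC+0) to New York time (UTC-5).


13:29

Time difference = UTC-5 - UTC+0 = -5 hours
New hour = (18 -5) mod 24
= 13 mod 24 = 13
Minutes unchanged → 13:29


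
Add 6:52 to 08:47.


15:39

Start: 527 minutes from midnight
Add: 412 minutes
Total: 939 minutes
Hours: 939 ÷ 60 = 15 remainder 39


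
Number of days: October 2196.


31 days

Month: October (month 10)
October has 31 days


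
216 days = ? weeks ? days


Weeks: 216 ÷ 7 = 30 remainder 6

30 weeks 6 days


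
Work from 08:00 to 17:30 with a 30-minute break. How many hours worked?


Total time = (17×60+30) - (8×60+0)
= 1050 - 480 = 570 min
Minus break: 570 - 30 = 540 min
= 9h 0m

9h 0m (540 minutes)


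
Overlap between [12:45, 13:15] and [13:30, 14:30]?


Meeting A: 765-795 (in minutes from midnight)
Meeting B: 810-870
Overlap start = max(765, 810) = 810
Overlap end = min(795, 870) = 795
Overlap = max(0, 795 - 810) = 0 min

0 minutes


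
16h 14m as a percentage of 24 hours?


0.6764 (67.64%)

Total minutes: 16×60 + 14 = 974
Day = 24×60 = 1440 minutes
Fraction = 974/1440 ≈ 0.6764
As a percentage: 974/1440 × 100 ≈ 67.64%


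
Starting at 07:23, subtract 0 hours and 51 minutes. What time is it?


06:32

Start: 443 minutes from midnight
Subtract: 51 minutes
Remaining: 443 - 51 = 392
Hours: 6, Minutes: 32


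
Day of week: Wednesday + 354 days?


Sunday

Start: Wednesday (index 2)
(2 + 354) mod 7
= 356 mod 7
= 6
Index 6 → Sunday


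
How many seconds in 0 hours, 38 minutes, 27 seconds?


2307 seconds

Hours: 0 × 3600 = 0
Minutes: 38 × 60 = 2280
Seconds: 27
Total = 0 + 2280 + 27 = 2307


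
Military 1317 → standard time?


Hour: 13
13 - 12 = 1 → PM

1:17 PM


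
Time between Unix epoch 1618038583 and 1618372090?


Difference = 1618372090 - 1618038583 = 333507 seconds
In hours: 333507 / 3600 ≈ 92.6
In days: 333507 / 86400 ≈ 3.86

333507 seconds (92.6 hours / 3.86 days)


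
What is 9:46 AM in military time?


Input: 9:46 AM
AM hour stays: 9

09:46


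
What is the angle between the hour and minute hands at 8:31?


Hour hand = 8×30 + 31×0.5 = 255.5°
Minute hand = 31×6 = 186°
Difference = |255.5 - 186| = 69.5°

69.5°


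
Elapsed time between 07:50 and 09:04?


1h 14m

End time in minutes: 9×60 + 4 = 544
Start time in minutes: 7×60 + 50 = 470
Difference = 544 - 470 = 74 minutes
= 1 hours 14 minutes


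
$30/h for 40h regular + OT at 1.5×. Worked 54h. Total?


$1830.00

Regular: 40h × $30 = $1200.00
Overtime: 54 - 40 = 14h
OT pay: 14h × $30 × 1.5 = $630.00
Total = $1200.00 + $630.00 = $1830.00


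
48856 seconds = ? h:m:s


13h 34m 16s

Hours: 48856 ÷ 3600 = 13 remainder 2056
Minutes: 2056 ÷ 60 = 34 remainder 16
Seconds: 16


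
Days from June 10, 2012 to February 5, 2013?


240 days

From June 10, 2012 to February 5, 2013
Rest of June 2012: 30 - 10 = 20
Full months: July 31, August 31, September 30, October 31, November 30, December 31, January 31
Days into February 2013: 5
Total = 20 + 31 + 31 + 30 + 31 + 30 + 31 + 31 + 5 = 240 days


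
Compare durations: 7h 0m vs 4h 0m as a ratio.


Duration 1: 420 minutes
Duration 2: 240 minutes
Ratio = 420:240
GCD = 60
Simplified = 7:4
As a decimal: 7/4 = 1.75

7:4 (1.75)


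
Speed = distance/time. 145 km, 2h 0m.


Distance: 145 km
Time: 2 hours
Speed = 145 / 2 = 72.5 km/h

72.5 km/h


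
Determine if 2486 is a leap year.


No

Rules: divisible by 4 AND (not by 100 OR by 400)
2486 ÷ 4 = 621 remainder 2 → not divisible by 4
Not divisible by 4 → not a leap year


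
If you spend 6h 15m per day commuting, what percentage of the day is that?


26.0%

Time: 375 minutes
Day: 1440 minutes
Percentage = (375/1440) × 100 ≈ 26.0%


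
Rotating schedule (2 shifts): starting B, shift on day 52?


Shift A

Shifts: A, B
Start: B (index 1)
Day 52: (1 + 52 - 1) mod 2
= 52 mod 2
= 0
Index 0 → shift A


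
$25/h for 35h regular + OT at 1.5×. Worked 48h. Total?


$1362.50

Regular: 35h × $25 = $875.00
Overtime: 48 - 35 = 13h
OT pay: 13h × $25 × 1.5 = $487.50
Total = $875.00 + $487.50 = $1362.50


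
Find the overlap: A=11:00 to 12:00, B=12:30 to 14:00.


0 minutes

Meeting A: 660-720 (in minutes from midnight)
Meeting B: 750-840
Overlap start = max(660, 750) = 750
Overlap end = min(720, 840) = 720
Overlap = max(0, 720 - 750) = 0 min


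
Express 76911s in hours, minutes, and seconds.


21h 21m 51s

Hours: 76911 ÷ 3600 = 21 remainder 1311
Minutes: 1311 ÷ 60 = 21 remainder 51
Seconds: 51


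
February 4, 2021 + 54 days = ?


Start: February 4, 2021
Add 54 days
February 4 → March 1: 28 - 4 + 1 = 25 days (54 - 25 = 29 left)
March 1 + 29 = March 30, 2021

March 30, 2021


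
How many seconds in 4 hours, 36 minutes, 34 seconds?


Hours: 4 × 3600 = 14400
Minutes: 36 × 60 = 2160
Seconds: 34
Total = 14400 + 2160 + 34 = 16594

16594 seconds


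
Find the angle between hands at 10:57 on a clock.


Hour hand = 10×30 + 57×0.5 = 328.5°
Minute hand = 57×6 = 342°
Difference = |328.5 - 342| = 13.5°

13.5°


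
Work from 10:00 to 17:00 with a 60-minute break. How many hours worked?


6h 0m (360 minutes)

Total time = (17×60+0) - (10×60+0)
= 1020 - 600 = 420 min
Minus break: 420 - 60 = 360 min
= 6h 0m


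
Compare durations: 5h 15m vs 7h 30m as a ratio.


7:10 (0.70)

Duration 1: 315 minutes
Duration 2: 450 minutes
Ratio = 315:450
GCD = 45
Simplified = 7:10
As a decimal: 7/10 = 0.70


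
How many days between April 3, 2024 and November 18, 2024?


From April 3, 2024 to November 18, 2024
Rest of April 2024: 30 - 3 = 27
Full months: May 31, June 30, July 31, August 31, September 30, October 31
Days into November 2024: 18
Total = 27 + 31 + 30 + 31 + 31 + 30 + 31 + 18 = 229 days

229 days


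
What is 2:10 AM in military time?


02:10

Input: 2:10 AM
AM hour stays: 2


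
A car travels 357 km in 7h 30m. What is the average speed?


47.6 km/h

Distance: 357 km
Time: 7h 30m = 450 min = 450/60 = 15/2 hours
Speed = 357 ÷ (15/2) = 357 × 2 / 15 = 714/15 = 47.6 km/h
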